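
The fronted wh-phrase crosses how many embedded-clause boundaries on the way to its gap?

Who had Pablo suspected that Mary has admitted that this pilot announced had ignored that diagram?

3

"who" is extracted from the subject of "ignored".
Boundaries crossed, outermost first: [that], [that], [Ø] — 3 in total.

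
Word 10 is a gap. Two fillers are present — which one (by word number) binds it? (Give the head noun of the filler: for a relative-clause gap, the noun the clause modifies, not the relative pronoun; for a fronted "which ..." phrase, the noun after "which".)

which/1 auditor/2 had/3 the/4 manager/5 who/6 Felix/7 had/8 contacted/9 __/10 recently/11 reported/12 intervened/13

The marked gap is inside the relative clause, the direct object of "contacted".
Its filler is the head noun "manager" (via "who"), at word 5.
(The other dependency links word 2 to a gap after word 12.)

5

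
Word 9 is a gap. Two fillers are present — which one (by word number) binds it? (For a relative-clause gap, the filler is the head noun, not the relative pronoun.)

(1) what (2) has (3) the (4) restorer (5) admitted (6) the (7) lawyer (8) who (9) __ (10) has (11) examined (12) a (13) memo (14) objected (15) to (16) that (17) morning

The marked gap is inside the relative clause, the subject of "examined".
Its filler is the head noun "lawyer" (via "who"), at word 7.
(The other dependency links word 1 to a gap after word 15.)

7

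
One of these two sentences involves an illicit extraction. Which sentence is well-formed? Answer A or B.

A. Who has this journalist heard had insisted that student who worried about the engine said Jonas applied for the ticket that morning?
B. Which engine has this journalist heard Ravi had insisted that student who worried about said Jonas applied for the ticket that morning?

In B, the wh-phrase is extracted from inside a complex-NP island (relative clause) (introduced by "who"), which blocks movement.
In A, the extraction path crosses only that-complement boundaries, which are transparent.
So A is grammatical.

A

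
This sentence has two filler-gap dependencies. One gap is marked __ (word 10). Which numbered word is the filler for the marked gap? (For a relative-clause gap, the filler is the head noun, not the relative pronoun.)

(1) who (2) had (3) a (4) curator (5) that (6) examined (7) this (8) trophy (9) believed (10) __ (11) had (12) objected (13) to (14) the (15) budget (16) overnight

The marked gap is the subject of "objected".
Its filler is the fronted wh-phrase "who", at word 1.
(The other dependency links word 4 to a gap after word 5.)

1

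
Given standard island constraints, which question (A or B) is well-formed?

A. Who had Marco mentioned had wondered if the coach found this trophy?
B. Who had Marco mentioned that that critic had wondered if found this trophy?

A

In B, the wh-phrase is extracted from inside a wh-island (introduced by "if"), which blocks movement.
In A, the extraction path crosses only that-complement boundaries, which are transparent.
So A is grammatical.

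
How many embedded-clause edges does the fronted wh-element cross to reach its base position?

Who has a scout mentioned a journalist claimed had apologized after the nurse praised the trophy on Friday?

2

"who" is extracted from the subject of "apologized".
Boundaries crossed, outermost first: [Ø], [Ø] — 2 in total.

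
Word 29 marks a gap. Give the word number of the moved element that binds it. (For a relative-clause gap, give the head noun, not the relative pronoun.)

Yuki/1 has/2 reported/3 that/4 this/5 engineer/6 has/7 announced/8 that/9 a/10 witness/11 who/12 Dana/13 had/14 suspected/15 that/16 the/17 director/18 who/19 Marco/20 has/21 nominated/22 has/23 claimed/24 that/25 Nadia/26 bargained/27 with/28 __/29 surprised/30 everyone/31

11

The gap at 29 is the prepositional object of "bargained", inside a relative clause.
The relative pronoun is "who" (word 12); it is bound by the head noun immediately before it.
Its filler is the head noun "witness", at word 11.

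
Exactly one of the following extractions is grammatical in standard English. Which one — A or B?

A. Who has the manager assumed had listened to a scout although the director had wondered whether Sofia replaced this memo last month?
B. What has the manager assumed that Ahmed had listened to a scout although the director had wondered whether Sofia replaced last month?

A

In B, the wh-phrase is extracted from inside an adjunct island (introduced by "although"), which blocks movement.
In A, the extraction path crosses only that-complement boundaries, which are transparent.
So A is grammatical.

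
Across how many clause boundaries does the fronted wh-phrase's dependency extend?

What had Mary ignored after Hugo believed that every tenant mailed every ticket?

"what" originates inside the matrix clause — no clause boundary is crossed.

0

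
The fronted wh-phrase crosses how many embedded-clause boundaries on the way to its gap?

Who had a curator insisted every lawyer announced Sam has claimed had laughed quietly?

"who" is extracted from the subject of "laughed".
Boundaries crossed, outermost first: [Ø], [Ø], [Ø] — 3 in total.

3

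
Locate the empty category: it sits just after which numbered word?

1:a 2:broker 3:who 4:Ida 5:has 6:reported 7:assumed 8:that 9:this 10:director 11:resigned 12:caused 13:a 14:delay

The displaced element is "a broker" (word 2).
It is linked across 1 clause boundary (Ø).
It functions as the subject of "assumed", so the gap sits immediately after word 6 ("reported").
Base order: Ida has reported that a broker assumed that this director resigned.

6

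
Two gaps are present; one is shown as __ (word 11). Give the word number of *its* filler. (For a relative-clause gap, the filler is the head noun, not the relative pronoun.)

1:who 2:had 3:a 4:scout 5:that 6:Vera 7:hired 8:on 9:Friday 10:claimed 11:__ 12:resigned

The marked gap is the subject of "resigned".
Its filler is the fronted wh-phrase "who", at word 1.
(The other dependency links word 4 to a gap after word 7.)

1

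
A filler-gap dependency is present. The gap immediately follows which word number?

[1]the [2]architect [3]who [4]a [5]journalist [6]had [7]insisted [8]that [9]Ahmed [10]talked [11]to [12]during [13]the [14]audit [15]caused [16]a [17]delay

11

The displaced element is "the architect" (word 2).
It is linked across 1 clause boundary (that).
It functions as the object of the preposition "to" of "talked", so the gap sits immediately after word 11 ("to").
Base order: A journalist had insisted that Ahmed talked to the architect during the audit.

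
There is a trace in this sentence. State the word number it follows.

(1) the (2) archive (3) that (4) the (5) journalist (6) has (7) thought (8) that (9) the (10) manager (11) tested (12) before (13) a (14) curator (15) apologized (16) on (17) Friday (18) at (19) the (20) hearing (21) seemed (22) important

11

The displaced element is "the archive" (word 2).
It is linked across 1 clause boundary (that).
It functions as the direct object of "tested", so the gap sits immediately after word 11 ("tested").
Base order: The journalist has thought that the manager tested the archive before a curator apologized on Friday at the hearing.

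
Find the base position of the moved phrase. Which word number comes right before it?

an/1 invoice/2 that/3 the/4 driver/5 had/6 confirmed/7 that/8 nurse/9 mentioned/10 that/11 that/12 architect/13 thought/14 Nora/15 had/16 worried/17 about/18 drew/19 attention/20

The displaced element is "an invoice" (word 2).
It is linked across 3 clause boundaries (Ø → that → Ø).
It functions as the object of the preposition "about" of "worried", so the gap sits immediately after word 18 ("about").
Base order: The driver had confirmed that nurse mentioned that that architect thought Nora had worried about an invoice.

18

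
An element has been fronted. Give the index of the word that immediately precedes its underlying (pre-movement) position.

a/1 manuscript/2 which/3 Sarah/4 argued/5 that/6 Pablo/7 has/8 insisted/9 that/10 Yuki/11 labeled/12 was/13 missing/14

The displaced element is "a manuscript" (word 2).
It is linked across 2 clause boundaries (that → that).
It functions as the direct object of "labeled", so the gap sits immediately after word 12 ("labeled").
Base order: Sarah argued that Pablo has insisted that Yuki labeled a manuscript.

12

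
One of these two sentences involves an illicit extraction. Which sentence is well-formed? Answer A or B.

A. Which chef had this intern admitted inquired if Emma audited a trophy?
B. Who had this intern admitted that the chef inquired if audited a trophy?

In B, the wh-phrase is extracted from inside a wh-island (introduced by "if"), which blocks movement.
In A, the extraction path crosses only that-complement boundaries, which are transparent.
So A is grammatical.

A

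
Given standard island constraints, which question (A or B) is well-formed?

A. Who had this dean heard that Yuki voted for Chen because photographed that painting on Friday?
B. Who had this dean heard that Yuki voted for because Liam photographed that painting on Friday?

In A, the wh-phrase is extracted from inside an adjunct island (introduced by "because"), which blocks movement.
In B, the extraction path crosses only that-complement boundaries, which are transparent.
So B is grammatical.

B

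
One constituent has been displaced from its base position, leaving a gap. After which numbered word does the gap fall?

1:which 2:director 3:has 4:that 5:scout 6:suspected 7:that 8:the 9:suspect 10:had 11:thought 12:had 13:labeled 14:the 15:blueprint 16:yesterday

The displaced element is "which director" (word 2).
It is linked across 2 clause boundaries (that → Ø).
It functions as the subject of "labeled", so the gap sits immediately after word 11 ("thought").
Base order: That scout has suspected that the suspect had thought that which director had labeled the blueprint yesterday.

11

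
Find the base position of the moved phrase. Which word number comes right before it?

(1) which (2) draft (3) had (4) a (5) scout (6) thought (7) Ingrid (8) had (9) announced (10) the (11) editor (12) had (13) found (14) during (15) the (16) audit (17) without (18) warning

The displaced element is "which draft" (word 2).
It is linked across 2 clause boundaries (Ø → Ø).
It functions as the direct object of "found", so the gap sits immediately after word 13 ("found").
Base order: A scout had thought Ingrid had announced the editor had found which draft during the audit without warning.

13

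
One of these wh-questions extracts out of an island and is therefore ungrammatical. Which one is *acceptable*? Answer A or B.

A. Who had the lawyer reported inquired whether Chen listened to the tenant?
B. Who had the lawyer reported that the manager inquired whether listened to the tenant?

In B, the wh-phrase is extracted from inside a wh-island (introduced by "whether"), which blocks movement.
In A, the extraction path crosses only that-complement boundaries, which are transparent.
So A is grammatical.

A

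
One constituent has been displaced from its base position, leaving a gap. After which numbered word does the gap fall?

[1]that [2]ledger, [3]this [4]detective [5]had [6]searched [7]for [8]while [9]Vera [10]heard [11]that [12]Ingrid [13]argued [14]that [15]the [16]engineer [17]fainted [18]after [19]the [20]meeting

The displaced element is "that ledger" (word 2).
It functions as the object of the preposition "for" of "searched", so the gap sits immediately after word 7 ("for").
Base order: This detective had searched for that ledger while Vera heard that Ingrid argued that the engineer fainted after the meeting.

7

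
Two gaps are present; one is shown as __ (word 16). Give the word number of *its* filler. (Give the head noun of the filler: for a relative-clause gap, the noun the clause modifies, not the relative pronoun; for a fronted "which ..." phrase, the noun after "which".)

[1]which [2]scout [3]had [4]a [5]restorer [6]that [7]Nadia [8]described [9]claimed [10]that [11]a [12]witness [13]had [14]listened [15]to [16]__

2

The marked gap is the object of the preposition "to" of "listened".
Its filler is the fronted wh-phrase "which scout", at word 2.
(The other dependency links word 5 to a gap after word 8.)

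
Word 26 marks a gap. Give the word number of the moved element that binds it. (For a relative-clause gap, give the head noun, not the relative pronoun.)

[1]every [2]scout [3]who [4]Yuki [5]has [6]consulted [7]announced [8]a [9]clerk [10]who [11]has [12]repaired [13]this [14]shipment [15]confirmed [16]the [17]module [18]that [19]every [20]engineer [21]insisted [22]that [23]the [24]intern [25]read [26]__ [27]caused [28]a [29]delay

17

The gap at 26 is the object of "read", inside a relative clause.
The relative pronoun is "that" (word 18); it is bound by the head noun immediately before it.
Its filler is the head noun "module", at word 17.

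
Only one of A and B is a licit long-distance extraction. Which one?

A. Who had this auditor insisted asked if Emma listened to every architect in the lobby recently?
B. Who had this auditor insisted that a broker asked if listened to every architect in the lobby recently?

A

In B, the wh-phrase is extracted from inside a wh-island (introduced by "if"), which blocks movement.
In A, the extraction path crosses only that-complement boundaries, which are transparent.
So A is grammatical.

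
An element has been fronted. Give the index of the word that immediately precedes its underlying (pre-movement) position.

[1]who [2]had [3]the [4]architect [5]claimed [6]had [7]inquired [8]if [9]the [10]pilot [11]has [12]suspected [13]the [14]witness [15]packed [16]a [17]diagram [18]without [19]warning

The displaced element is "who" (word 1).
It is linked across 1 clause boundary (Ø).
It functions as the subject of "inquired", so the gap sits immediately after word 5 ("claimed").
Base order: The architect had claimed that who had inquired if the pilot has suspected the witness packed a diagram without warning.

5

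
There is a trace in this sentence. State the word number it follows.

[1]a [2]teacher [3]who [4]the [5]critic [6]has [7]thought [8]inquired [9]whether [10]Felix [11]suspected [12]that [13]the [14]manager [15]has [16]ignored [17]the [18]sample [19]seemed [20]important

7

The displaced element is "a teacher" (word 2).
It is linked across 1 clause boundary (Ø).
It functions as the subject of "inquired", so the gap sits immediately after word 7 ("thought").
Base order: The critic has thought that a teacher inquired whether Felix suspected that the manager has ignored the sample.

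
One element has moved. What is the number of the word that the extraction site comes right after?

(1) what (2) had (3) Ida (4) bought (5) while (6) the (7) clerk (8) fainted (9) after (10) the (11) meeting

The displaced element is "what" (word 1).
It functions as the direct object of "bought", so the gap sits immediately after word 4 ("bought").
Base order: Ida had bought what while the clerk fainted after the meeting.

4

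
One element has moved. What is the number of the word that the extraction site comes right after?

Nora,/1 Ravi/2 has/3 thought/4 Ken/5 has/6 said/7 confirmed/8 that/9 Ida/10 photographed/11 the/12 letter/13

The displaced element is "Nora" (word 1).
It is linked across 2 clause boundaries (Ø → Ø).
It functions as the subject of "confirmed", so the gap sits immediately after word 7 ("said").
Base order: Ravi has thought Ken has said that Nora confirmed that Ida photographed the letter.

7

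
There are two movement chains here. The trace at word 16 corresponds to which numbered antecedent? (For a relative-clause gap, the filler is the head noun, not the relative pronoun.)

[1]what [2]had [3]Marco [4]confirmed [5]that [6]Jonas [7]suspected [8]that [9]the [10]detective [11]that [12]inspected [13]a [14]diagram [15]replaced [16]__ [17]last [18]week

1

The marked gap is the direct object of "replaced".
Its filler is the fronted wh-phrase "what", at word 1.
(The other dependency links word 10 to a gap after word 11.)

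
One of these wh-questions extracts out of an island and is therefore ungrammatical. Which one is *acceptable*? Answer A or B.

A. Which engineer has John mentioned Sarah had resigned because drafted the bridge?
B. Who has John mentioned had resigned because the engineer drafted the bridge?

B

In A, the wh-phrase is extracted from inside an adjunct island (introduced by "because"), which blocks movement.
In B, the extraction path crosses only that-complement boundaries, which are transparent.
So B is grammatical.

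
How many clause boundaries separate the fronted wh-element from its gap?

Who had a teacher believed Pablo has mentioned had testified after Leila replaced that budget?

2

"who" is extracted from the subject of "testified".
Boundaries crossed, outermost first: [Ø], [Ø] — 2 in total.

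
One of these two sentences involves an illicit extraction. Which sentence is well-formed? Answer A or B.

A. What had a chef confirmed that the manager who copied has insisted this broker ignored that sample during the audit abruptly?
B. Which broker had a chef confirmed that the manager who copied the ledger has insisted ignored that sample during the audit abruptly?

In A, the wh-phrase is extracted from inside a complex-NP island (relative clause) (introduced by "who"), which blocks movement.
In B, the extraction path crosses only that-complement boundaries, which are transparent.
So B is grammatical.

B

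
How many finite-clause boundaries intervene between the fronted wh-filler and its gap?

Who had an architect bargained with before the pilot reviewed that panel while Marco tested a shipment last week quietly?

0

"who" originates inside the matrix clause — no clause boundary is crossed.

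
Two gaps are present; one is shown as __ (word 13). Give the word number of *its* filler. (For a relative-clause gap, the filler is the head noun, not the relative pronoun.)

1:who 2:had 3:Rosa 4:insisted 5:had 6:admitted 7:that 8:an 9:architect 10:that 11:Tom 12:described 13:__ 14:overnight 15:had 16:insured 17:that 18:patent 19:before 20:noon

The marked gap is inside the relative clause, the direct object of "described".
Its filler is the head noun "architect" (via "that"), at word 9.
(The other dependency links word 1 to a gap after word 4.)

9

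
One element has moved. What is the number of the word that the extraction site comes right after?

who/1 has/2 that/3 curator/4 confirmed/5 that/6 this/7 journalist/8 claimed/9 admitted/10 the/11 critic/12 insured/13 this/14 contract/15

9

The displaced element is "who" (word 1).
It is linked across 2 clause boundaries (that → Ø).
It functions as the subject of "admitted", so the gap sits immediately after word 9 ("claimed").
Base order: That curator has confirmed that this journalist claimed who admitted the critic insured this contract.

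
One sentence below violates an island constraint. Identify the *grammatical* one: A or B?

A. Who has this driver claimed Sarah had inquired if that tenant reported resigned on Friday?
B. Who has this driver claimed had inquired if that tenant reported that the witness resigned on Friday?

In A, the wh-phrase is extracted from inside a wh-island (introduced by "if"), which blocks movement.
In B, the extraction path crosses only that-complement boundaries, which are transparent.
So B is grammatical.

B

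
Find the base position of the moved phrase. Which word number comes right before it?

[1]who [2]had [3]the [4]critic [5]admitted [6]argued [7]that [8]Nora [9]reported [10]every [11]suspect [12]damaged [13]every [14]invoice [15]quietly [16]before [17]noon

5

The displaced element is "who" (word 1).
It is linked across 1 clause boundary (Ø).
It functions as the subject of "argued", so the gap sits immediately after word 5 ("admitted").
Base order: The critic had admitted that who argued that Nora reported every suspect damaged every invoice quietly before noon.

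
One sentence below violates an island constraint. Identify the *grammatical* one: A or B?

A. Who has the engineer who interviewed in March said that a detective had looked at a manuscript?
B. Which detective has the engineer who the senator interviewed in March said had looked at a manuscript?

In A, the wh-phrase is extracted from inside a complex-NP island (relative clause) (introduced by "who"), which blocks movement.
In B, the extraction path crosses only that-complement boundaries, which are transparent.
So B is grammatical.

B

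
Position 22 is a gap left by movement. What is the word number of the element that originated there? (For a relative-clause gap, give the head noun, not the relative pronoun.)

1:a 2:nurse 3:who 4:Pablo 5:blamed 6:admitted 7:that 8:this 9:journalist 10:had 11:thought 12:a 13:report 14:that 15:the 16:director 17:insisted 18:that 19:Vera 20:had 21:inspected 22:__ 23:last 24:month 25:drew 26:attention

13

The gap at 22 is the object of "inspected", inside a relative clause.
The relative pronoun is "that" (word 14); it is bound by the head noun immediately before it.
Its filler is the head noun "report", at word 13.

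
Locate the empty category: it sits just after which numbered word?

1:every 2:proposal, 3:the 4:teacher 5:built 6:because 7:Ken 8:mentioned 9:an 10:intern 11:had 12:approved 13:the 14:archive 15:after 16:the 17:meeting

The displaced element is "every proposal" (word 2).
It functions as the direct object of "built", so the gap sits immediately after word 5 ("built").
Base order: The teacher built every proposal because Ken mentioned an intern had approved the archive after the meeting.

5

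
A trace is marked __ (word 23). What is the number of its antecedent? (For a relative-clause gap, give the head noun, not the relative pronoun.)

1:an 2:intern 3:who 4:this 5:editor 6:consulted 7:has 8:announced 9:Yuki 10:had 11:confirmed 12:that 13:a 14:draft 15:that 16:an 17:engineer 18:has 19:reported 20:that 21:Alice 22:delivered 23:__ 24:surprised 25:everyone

The gap at 23 is the object of "delivered", inside a relative clause.
The relative pronoun is "that" (word 15); it is bound by the head noun immediately before it.
Its filler is the head noun "draft", at word 14.

14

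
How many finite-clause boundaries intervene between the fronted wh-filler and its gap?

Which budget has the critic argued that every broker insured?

"which budget" is extracted from the object of "insured".
Boundaries crossed, outermost first: [that] — 1 in total.

1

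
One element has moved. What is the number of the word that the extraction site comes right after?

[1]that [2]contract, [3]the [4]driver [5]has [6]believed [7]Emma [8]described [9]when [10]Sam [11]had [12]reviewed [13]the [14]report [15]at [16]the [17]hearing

8

The displaced element is "that contract" (word 2).
It is linked across 1 clause boundary (Ø).
It functions as the direct object of "described", so the gap sits immediately after word 8 ("described").
Base order: The driver has believed Emma described that contract when Sam had reviewed the report at the hearing.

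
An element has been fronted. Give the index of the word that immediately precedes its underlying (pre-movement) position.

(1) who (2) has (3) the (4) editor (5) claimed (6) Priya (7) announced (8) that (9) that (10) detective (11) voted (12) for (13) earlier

12

The displaced element is "who" (word 1).
It is linked across 2 clause boundaries (Ø → that).
It functions as the object of the preposition "for" of "voted", so the gap sits immediately after word 12 ("for").
Base order: The editor has claimed Priya announced that that detective voted for who earlier.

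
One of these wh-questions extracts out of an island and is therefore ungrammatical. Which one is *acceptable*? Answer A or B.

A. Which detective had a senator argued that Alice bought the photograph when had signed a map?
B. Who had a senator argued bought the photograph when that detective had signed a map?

B

In A, the wh-phrase is extracted from inside an adjunct island (introduced by "when"), which blocks movement.
In B, the extraction path crosses only that-complement boundaries, which are transparent.
So B is grammatical.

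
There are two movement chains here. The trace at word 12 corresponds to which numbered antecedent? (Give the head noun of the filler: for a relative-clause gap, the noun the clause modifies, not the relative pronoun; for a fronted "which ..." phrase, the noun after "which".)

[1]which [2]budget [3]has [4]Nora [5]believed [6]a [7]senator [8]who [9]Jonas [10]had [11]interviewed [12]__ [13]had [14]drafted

7

The marked gap is inside the relative clause, the direct object of "interviewed".
Its filler is the head noun "senator" (via "who"), at word 7.
(The other dependency links word 2 to a gap after word 14.)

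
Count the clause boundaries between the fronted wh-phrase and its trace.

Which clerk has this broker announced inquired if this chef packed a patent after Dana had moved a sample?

"which clerk" is extracted from the subject of "inquired".
Boundaries crossed, outermost first: [Ø] — 1 in total.

1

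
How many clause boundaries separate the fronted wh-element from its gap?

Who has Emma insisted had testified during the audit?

"who" is extracted from the subject of "testified".
Boundaries crossed, outermost first: [Ø] — 1 in total.

1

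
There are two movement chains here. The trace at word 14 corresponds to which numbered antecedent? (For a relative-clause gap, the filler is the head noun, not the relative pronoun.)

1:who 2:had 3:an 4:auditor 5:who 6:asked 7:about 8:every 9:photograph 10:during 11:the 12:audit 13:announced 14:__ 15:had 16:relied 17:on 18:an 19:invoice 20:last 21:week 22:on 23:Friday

1

The marked gap is the subject of "relied".
Its filler is the fronted wh-phrase "who", at word 1.
(The other dependency links word 4 to a gap after word 5.)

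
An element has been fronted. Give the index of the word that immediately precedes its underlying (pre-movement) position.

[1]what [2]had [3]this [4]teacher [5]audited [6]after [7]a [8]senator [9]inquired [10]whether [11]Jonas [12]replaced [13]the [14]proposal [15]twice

The displaced element is "what" (word 1).
It functions as the direct object of "audited", so the gap sits immediately after word 5 ("audited").
Base order: This teacher had audited what after a senator inquired whether Jonas replaced the proposal twice.

5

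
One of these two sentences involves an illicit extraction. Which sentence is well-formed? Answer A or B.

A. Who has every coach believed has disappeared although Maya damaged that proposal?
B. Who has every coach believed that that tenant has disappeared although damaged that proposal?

A

In B, the wh-phrase is extracted from inside an adjunct island (introduced by "although"), which blocks movement.
In A, the extraction path crosses only that-complement boundaries, which are transparent.
So A is grammatical.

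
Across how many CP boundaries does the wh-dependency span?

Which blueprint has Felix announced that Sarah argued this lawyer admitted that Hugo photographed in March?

3

"which blueprint" is extracted from the object of "photographed".
Boundaries crossed, outermost first: [that], [Ø], [that] — 3 in total.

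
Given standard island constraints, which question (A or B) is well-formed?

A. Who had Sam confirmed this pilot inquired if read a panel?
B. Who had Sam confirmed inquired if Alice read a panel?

In A, the wh-phrase is extracted from inside a wh-island (introduced by "if"), which blocks movement.
In B, the extraction path crosses only that-complement boundaries, which are transparent.
So B is grammatical.

B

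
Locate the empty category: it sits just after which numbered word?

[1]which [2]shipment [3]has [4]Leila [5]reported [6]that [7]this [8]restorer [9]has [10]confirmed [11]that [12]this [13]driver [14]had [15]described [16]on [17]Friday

15

The displaced element is "which shipment" (word 2).
It is linked across 2 clause boundaries (that → that).
It functions as the direct object of "described", so the gap sits immediately after word 15 ("described").
Base order: Leila has reported that this restorer has confirmed that this driver had described which shipment on Friday.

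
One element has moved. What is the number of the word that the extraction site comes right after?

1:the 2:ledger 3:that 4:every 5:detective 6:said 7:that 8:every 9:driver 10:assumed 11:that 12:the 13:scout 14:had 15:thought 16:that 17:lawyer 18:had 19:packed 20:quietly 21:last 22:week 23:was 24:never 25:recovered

19

The displaced element is "the ledger" (word 2).
It is linked across 3 clause boundaries (that → that → Ø).
It functions as the direct object of "packed", so the gap sits immediately after word 19 ("packed").
Base order: Every detective said that every driver assumed that the scout had thought that lawyer had packed the ledger quietly last week.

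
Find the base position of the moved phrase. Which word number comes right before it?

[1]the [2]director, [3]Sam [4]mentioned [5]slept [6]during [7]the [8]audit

4

The displaced element is "the director" (word 2).
It is linked across 1 clause boundary (Ø).
It functions as the subject of "slept", so the gap sits immediately after word 4 ("mentioned").
Base order: Sam mentioned that the director slept during the audit.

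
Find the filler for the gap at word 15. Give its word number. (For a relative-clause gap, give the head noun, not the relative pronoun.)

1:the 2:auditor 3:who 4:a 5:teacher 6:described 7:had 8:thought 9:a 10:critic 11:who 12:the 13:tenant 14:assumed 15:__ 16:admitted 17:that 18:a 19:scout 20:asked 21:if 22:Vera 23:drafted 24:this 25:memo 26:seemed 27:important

The gap at 15 is the subject of "admitted", inside a relative clause.
The relative pronoun is "who" (word 11); it is bound by the head noun immediately before it.
Its filler is the head noun "critic", at word 10.

10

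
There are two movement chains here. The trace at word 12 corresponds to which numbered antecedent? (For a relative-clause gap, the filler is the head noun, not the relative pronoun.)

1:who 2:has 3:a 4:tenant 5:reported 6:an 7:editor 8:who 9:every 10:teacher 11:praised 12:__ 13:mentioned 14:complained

The marked gap is inside the relative clause, the direct object of "praised".
Its filler is the head noun "editor" (via "who"), at word 7.
(The other dependency links word 1 to a gap after word 13.)

7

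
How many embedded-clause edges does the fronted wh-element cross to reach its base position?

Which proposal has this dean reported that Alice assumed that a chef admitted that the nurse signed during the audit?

"which proposal" is extracted from the object of "signed".
Boundaries crossed, outermost first: [that], [that], [that] — 3 in total.

3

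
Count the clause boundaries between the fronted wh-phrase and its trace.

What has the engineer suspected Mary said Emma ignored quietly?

2

"what" is extracted from the object of "ignored".
Boundaries crossed, outermost first: [Ø], [Ø] — 2 in total.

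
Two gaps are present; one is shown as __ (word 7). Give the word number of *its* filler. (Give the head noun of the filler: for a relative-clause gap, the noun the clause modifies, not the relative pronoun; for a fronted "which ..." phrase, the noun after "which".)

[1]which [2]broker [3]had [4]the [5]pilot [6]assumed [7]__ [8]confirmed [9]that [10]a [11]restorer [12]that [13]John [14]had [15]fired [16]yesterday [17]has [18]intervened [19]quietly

2

The marked gap is the subject of "confirmed".
Its filler is the fronted wh-phrase "which broker", at word 2.
(The other dependency links word 11 to a gap after word 15.)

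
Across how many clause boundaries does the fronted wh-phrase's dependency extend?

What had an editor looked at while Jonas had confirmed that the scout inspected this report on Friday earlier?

"what" originates inside the matrix clause — no clause boundary is crossed.

0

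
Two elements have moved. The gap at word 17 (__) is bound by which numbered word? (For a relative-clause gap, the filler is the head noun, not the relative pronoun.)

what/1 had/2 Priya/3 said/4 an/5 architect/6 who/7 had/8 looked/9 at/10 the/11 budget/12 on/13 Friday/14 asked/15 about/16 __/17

1

The marked gap is the object of the preposition "about" of "asked".
Its filler is the fronted wh-phrase "what", at word 1.
(The other dependency links word 6 to a gap after word 7.)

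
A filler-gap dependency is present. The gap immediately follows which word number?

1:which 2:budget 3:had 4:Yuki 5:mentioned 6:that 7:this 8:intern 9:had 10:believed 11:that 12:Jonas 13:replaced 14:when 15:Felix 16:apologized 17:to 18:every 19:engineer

The displaced element is "which budget" (word 2).
It is linked across 2 clause boundaries (that → that).
It functions as the direct object of "replaced", so the gap sits immediately after word 13 ("replaced").
Base order: Yuki had mentioned that this intern had believed that Jonas replaced which budget when Felix apologized to every engineer.

13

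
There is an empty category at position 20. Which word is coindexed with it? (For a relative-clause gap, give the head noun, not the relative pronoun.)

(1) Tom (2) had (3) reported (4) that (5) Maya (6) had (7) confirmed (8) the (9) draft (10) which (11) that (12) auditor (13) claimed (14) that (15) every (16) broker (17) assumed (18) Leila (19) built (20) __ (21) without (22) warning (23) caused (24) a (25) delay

The gap at 20 is the object of "built", inside a relative clause.
The relative pronoun is "which" (word 10); it is bound by the head noun immediately before it.
Its filler is the head noun "draft", at word 9.

9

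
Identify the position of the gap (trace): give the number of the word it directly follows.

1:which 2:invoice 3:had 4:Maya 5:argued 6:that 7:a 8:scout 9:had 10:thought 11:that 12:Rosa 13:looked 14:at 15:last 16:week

The displaced element is "which invoice" (word 2).
It is linked across 2 clause boundaries (that → that).
It functions as the object of the preposition "at" of "looked", so the gap sits immediately after word 14 ("at").
Base order: Maya had argued that a scout had thought that Rosa looked at which invoice last week.

14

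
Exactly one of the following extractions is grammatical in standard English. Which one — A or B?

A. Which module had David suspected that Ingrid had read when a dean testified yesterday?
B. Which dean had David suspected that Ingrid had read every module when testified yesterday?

A

In B, the wh-phrase is extracted from inside an adjunct island (introduced by "when"), which blocks movement.
In A, the extraction path crosses only that-complement boundaries, which are transparent.
So A is grammatical.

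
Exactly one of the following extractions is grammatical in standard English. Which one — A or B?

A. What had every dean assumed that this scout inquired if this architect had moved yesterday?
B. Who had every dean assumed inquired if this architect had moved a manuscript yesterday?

In A, the wh-phrase is extracted from inside a wh-island (introduced by "if"), which blocks movement.
In B, the extraction path crosses only that-complement boundaries, which are transparent.
So B is grammatical.

B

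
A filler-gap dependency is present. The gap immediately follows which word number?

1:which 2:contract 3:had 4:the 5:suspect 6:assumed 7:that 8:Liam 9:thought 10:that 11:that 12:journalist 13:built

13

The displaced element is "which contract" (word 2).
It is linked across 2 clause boundaries (that → that).
It functions as the direct object of "built", so the gap sits immediately after word 13 ("built").
Base order: The suspect had assumed that Liam thought that that journalist built which contract.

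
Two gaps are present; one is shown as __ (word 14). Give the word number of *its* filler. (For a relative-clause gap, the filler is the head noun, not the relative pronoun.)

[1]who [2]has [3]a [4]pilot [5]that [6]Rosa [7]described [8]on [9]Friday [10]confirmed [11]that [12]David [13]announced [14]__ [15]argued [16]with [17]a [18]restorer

The marked gap is the subject of "argued".
Its filler is the fronted wh-phrase "who", at word 1.
(The other dependency links word 4 to a gap after word 7.)

1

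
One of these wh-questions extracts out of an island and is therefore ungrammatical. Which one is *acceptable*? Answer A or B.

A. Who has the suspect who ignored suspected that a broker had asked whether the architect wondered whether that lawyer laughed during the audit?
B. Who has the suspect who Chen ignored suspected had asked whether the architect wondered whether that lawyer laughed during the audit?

B

In A, the wh-phrase is extracted from inside a complex-NP island (relative clause) (introduced by "who"), which blocks movement.
In B, the extraction path crosses only that-complement boundaries, which are transparent.
So B is grammatical.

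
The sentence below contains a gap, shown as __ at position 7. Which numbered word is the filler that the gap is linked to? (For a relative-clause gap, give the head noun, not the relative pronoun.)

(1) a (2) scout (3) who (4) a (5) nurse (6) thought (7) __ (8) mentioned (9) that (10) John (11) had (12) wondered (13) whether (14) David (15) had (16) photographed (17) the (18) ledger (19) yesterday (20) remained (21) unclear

2

The gap at 7 is the subject of "mentioned", inside a relative clause.
The relative pronoun is "who" (word 3); it is bound by the head noun immediately before it.
Its filler is the head noun "scout", at word 2.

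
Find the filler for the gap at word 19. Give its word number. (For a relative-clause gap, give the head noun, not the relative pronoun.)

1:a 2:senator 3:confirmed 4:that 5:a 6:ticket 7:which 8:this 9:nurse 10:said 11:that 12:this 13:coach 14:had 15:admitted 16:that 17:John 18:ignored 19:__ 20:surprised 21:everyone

The gap at 19 is the object of "ignored", inside a relative clause.
The relative pronoun is "which" (word 7); it is bound by the head noun immediately before it.
Its filler is the head noun "ticket", at word 6.

6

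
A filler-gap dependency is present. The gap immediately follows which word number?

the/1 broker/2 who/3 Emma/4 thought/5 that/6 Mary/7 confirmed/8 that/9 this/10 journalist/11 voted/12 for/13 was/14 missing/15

The displaced element is "the broker" (word 2).
It is linked across 2 clause boundaries (that → that).
It functions as the object of the preposition "for" of "voted", so the gap sits immediately after word 13 ("for").
Base order: Emma thought that Mary confirmed that this journalist voted for the broker.

13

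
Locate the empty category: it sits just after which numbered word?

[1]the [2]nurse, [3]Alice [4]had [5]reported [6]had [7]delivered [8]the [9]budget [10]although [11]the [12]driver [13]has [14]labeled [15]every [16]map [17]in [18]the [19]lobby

5

The displaced element is "the nurse" (word 2).
It is linked across 1 clause boundary (Ø).
It functions as the subject of "delivered", so the gap sits immediately after word 5 ("reported").
Base order: Alice had reported that the nurse had delivered the budget although the driver has labeled every map in the lobby.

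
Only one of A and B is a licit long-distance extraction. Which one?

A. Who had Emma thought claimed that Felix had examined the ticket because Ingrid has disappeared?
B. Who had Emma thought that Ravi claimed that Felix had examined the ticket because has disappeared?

A

In B, the wh-phrase is extracted from inside an adjunct island (introduced by "because"), which blocks movement.
In A, the extraction path crosses only that-complement boundaries, which are transparent.
So A is grammatical.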